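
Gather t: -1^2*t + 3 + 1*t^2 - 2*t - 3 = t^2 - 3*t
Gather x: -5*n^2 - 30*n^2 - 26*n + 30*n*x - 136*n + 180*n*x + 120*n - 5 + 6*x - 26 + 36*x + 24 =-35*n^2 - 42*n + x*(210*n + 42) - 7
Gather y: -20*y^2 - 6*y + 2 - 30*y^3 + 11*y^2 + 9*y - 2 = -30*y^3 - 9*y^2 + 3*y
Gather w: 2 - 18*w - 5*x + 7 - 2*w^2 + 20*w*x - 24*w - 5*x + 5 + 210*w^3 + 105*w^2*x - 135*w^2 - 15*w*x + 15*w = 210*w^3 + w^2*(105*x - 137) + w*(5*x - 27) - 10*x + 14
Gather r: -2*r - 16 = -2*r - 16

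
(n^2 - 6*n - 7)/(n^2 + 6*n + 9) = (n^2 - 6*n - 7)/(n^2 + 6*n + 9)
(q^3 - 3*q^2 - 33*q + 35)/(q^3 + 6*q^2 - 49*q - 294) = (q^2 + 4*q - 5)/(q^2 + 13*q + 42)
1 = 1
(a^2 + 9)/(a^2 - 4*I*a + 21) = (a - 3*I)/(a - 7*I)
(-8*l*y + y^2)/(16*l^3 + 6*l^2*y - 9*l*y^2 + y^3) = y/(-2*l^2 - l*y + y^2)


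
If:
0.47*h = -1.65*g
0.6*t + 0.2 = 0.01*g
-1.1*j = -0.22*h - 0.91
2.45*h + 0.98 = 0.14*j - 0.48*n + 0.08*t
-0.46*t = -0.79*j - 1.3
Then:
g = 3.75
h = -13.15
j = -1.80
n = 64.52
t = -0.27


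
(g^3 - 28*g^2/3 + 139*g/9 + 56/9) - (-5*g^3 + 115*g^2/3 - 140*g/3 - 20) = 6*g^3 - 143*g^2/3 + 559*g/9 + 236/9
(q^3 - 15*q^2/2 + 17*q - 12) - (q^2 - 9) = q^3 - 17*q^2/2 + 17*q - 3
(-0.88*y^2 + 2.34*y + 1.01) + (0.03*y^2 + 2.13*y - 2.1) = -0.85*y^2 + 4.47*y - 1.09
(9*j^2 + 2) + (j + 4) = 9*j^2 + j + 6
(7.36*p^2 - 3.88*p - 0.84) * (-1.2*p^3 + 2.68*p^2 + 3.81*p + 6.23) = -8.832*p^5 + 24.3808*p^4 + 18.6512*p^3 + 28.8188*p^2 - 27.3728*p - 5.2332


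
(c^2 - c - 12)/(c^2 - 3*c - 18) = (c - 4)/(c - 6)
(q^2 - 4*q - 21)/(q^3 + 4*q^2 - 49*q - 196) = (q + 3)/(q^2 + 11*q + 28)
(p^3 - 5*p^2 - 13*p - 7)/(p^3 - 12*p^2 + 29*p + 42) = (p + 1)/(p - 6)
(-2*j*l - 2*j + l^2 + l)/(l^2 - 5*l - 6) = (-2*j + l)/(l - 6)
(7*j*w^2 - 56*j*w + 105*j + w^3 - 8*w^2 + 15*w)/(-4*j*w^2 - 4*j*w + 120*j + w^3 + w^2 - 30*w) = (7*j*w - 21*j + w^2 - 3*w)/(-4*j*w - 24*j + w^2 + 6*w)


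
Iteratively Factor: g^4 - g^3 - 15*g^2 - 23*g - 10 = (g + 2)*(g^3 - 3*g^2 - 9*g - 5) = (g + 1)*(g + 2)*(g^2 - 4*g - 5) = (g + 1)^2*(g + 2)*(g - 5)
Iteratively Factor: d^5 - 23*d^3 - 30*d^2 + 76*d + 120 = (d + 2)*(d^4 - 2*d^3 - 19*d^2 + 8*d + 60) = (d - 5)*(d + 2)*(d^3 + 3*d^2 - 4*d - 12) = (d - 5)*(d - 2)*(d + 2)*(d^2 + 5*d + 6) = (d - 5)*(d - 2)*(d + 2)^2*(d + 3)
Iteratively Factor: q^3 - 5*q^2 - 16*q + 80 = (q + 4)*(q^2 - 9*q + 20) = (q - 4)*(q + 4)*(q - 5)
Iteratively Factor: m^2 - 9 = (m - 3)*(m + 3)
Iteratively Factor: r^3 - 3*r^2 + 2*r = (r)*(r^2 - 3*r + 2) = r*(r - 1)*(r - 2)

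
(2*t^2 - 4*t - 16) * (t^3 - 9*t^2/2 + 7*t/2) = 2*t^5 - 13*t^4 + 9*t^3 + 58*t^2 - 56*t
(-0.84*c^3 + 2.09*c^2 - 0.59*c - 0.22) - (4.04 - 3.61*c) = -0.84*c^3 + 2.09*c^2 + 3.02*c - 4.26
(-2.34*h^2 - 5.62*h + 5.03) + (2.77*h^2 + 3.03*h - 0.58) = 0.43*h^2 - 2.59*h + 4.45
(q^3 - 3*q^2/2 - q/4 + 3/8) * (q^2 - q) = q^5 - 5*q^4/2 + 5*q^3/4 + 5*q^2/8 - 3*q/8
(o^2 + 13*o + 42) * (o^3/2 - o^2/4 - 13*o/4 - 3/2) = o^5/2 + 25*o^4/4 + 29*o^3/2 - 217*o^2/4 - 156*o - 63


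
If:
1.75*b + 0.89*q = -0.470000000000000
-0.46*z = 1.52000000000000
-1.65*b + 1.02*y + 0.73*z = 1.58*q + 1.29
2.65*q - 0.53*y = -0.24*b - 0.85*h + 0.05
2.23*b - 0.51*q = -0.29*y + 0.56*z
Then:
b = -1.04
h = -1.70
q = 1.52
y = 4.30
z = -3.30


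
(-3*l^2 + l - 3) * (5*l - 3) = -15*l^3 + 14*l^2 - 18*l + 9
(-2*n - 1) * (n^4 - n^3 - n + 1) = -2*n^5 + n^4 + n^3 + 2*n^2 - n - 1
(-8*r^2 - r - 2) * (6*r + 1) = -48*r^3 - 14*r^2 - 13*r - 2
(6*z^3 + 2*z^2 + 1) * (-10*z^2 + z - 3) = -60*z^5 - 14*z^4 - 16*z^3 - 16*z^2 + z - 3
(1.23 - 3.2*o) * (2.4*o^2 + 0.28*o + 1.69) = -7.68*o^3 + 2.056*o^2 - 5.0636*o + 2.0787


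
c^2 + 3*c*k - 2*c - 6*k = (c - 2)*(c + 3*k)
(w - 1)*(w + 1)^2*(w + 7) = w^4 + 8*w^3 + 6*w^2 - 8*w - 7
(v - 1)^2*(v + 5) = v^3 + 3*v^2 - 9*v + 5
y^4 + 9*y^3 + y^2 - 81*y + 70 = (y - 2)*(y - 1)*(y + 5)*(y + 7)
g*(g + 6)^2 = g^3 + 12*g^2 + 36*g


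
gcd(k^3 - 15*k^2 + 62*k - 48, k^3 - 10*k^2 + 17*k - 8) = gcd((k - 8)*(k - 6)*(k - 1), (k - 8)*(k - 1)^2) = k^2 - 9*k + 8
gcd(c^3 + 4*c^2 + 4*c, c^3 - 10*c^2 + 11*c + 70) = c + 2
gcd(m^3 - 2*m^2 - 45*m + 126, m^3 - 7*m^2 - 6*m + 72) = m - 6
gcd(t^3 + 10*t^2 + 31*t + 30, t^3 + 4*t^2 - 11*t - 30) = t^2 + 7*t + 10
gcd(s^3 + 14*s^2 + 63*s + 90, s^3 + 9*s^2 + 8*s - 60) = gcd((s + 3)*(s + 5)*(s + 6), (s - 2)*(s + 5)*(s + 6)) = s^2 + 11*s + 30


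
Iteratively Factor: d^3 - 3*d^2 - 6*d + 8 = (d + 2)*(d^2 - 5*d + 4) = (d - 1)*(d + 2)*(d - 4)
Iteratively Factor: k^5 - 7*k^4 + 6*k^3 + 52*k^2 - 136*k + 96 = (k - 2)*(k^4 - 5*k^3 - 4*k^2 + 44*k - 48) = (k - 2)^2*(k^3 - 3*k^2 - 10*k + 24) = (k - 2)^3*(k^2 - k - 12) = (k - 4)*(k - 2)^3*(k + 3)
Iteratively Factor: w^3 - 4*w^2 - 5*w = (w - 5)*(w^2 + w) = (w - 5)*(w + 1)*(w)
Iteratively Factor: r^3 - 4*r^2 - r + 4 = (r - 4)*(r^2 - 1) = (r - 4)*(r + 1)*(r - 1)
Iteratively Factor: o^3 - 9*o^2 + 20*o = (o - 4)*(o^2 - 5*o) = (o - 5)*(o - 4)*(o)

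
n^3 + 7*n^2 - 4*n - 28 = (n - 2)*(n + 2)*(n + 7)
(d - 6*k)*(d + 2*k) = d^2 - 4*d*k - 12*k^2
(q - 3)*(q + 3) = q^2 - 9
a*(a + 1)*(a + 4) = a^3 + 5*a^2 + 4*a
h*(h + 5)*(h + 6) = h^3 + 11*h^2 + 30*h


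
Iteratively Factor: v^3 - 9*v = (v + 3)*(v^2 - 3*v) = v*(v + 3)*(v - 3)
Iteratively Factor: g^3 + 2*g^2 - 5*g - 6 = (g - 2)*(g^2 + 4*g + 3) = (g - 2)*(g + 1)*(g + 3)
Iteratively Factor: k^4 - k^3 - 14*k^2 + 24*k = (k - 3)*(k^3 + 2*k^2 - 8*k) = k*(k - 3)*(k^2 + 2*k - 8) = k*(k - 3)*(k - 2)*(k + 4)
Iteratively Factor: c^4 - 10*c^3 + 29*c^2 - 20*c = (c)*(c^3 - 10*c^2 + 29*c - 20) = c*(c - 4)*(c^2 - 6*c + 5) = c*(c - 5)*(c - 4)*(c - 1)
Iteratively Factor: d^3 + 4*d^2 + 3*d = (d + 1)*(d^2 + 3*d) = (d + 1)*(d + 3)*(d)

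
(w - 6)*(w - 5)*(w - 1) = w^3 - 12*w^2 + 41*w - 30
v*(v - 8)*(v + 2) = v^3 - 6*v^2 - 16*v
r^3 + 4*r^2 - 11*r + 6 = (r - 1)^2*(r + 6)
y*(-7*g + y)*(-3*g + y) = 21*g^2*y - 10*g*y^2 + y^3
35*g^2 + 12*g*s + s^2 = (5*g + s)*(7*g + s)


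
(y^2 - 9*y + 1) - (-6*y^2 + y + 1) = 7*y^2 - 10*y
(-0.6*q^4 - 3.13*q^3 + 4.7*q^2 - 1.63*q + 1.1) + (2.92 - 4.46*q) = -0.6*q^4 - 3.13*q^3 + 4.7*q^2 - 6.09*q + 4.02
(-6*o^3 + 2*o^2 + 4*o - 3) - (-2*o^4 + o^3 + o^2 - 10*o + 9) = 2*o^4 - 7*o^3 + o^2 + 14*o - 12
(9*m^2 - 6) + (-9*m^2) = -6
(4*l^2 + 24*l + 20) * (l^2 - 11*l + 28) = 4*l^4 - 20*l^3 - 132*l^2 + 452*l + 560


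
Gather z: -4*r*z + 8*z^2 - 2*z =8*z^2 + z*(-4*r - 2)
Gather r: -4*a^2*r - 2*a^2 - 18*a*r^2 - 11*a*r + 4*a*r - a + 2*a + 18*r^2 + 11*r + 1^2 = -2*a^2 + a + r^2*(18 - 18*a) + r*(-4*a^2 - 7*a + 11) + 1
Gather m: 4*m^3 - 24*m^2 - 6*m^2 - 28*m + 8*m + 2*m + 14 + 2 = 4*m^3 - 30*m^2 - 18*m + 16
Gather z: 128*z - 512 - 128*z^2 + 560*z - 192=-128*z^2 + 688*z - 704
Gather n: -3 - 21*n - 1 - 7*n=-28*n - 4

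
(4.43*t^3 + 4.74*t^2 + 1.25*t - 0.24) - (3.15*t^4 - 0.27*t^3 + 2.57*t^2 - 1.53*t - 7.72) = -3.15*t^4 + 4.7*t^3 + 2.17*t^2 + 2.78*t + 7.48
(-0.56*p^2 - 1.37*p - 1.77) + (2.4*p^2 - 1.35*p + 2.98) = 1.84*p^2 - 2.72*p + 1.21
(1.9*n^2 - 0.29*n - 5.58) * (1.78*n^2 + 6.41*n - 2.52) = 3.382*n^4 + 11.6628*n^3 - 16.5793*n^2 - 35.037*n + 14.0616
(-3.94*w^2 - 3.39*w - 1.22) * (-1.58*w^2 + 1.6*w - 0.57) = 6.2252*w^4 - 0.9478*w^3 - 1.2506*w^2 - 0.0197000000000001*w + 0.6954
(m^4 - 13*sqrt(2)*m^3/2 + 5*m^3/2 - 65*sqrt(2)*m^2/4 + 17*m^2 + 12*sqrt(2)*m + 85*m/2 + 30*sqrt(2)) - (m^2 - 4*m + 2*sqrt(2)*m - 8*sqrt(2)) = m^4 - 13*sqrt(2)*m^3/2 + 5*m^3/2 - 65*sqrt(2)*m^2/4 + 16*m^2 + 10*sqrt(2)*m + 93*m/2 + 38*sqrt(2)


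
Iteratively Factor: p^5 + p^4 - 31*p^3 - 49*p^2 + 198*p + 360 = (p - 3)*(p^4 + 4*p^3 - 19*p^2 - 106*p - 120) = (p - 3)*(p + 4)*(p^3 - 19*p - 30) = (p - 3)*(p + 3)*(p + 4)*(p^2 - 3*p - 10) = (p - 3)*(p + 2)*(p + 3)*(p + 4)*(p - 5)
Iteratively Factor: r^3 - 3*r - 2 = (r - 2)*(r^2 + 2*r + 1) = (r - 2)*(r + 1)*(r + 1)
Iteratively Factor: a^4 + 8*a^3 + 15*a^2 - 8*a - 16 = (a + 4)*(a^3 + 4*a^2 - a - 4) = (a - 1)*(a + 4)*(a^2 + 5*a + 4) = (a - 1)*(a + 4)^2*(a + 1)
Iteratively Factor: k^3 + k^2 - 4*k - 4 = (k + 1)*(k^2 - 4) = (k + 1)*(k + 2)*(k - 2)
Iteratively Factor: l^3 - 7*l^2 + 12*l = (l - 4)*(l^2 - 3*l) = (l - 4)*(l - 3)*(l)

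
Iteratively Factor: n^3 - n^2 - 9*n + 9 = (n + 3)*(n^2 - 4*n + 3) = (n - 3)*(n + 3)*(n - 1)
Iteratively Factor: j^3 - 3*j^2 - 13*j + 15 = (j + 3)*(j^2 - 6*j + 5) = (j - 5)*(j + 3)*(j - 1)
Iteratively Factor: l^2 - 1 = (l + 1)*(l - 1)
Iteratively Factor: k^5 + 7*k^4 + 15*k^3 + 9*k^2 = (k)*(k^4 + 7*k^3 + 15*k^2 + 9*k) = k^2*(k^3 + 7*k^2 + 15*k + 9) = k^2*(k + 3)*(k^2 + 4*k + 3) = k^2*(k + 3)^2*(k + 1)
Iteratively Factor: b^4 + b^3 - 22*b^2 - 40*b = (b + 4)*(b^3 - 3*b^2 - 10*b) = (b - 5)*(b + 4)*(b^2 + 2*b) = b*(b - 5)*(b + 4)*(b + 2)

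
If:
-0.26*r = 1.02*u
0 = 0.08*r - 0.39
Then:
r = 4.88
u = -1.24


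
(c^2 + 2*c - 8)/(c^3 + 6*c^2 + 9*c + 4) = (c - 2)/(c^2 + 2*c + 1)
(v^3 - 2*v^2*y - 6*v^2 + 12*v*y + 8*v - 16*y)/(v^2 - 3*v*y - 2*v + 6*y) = (-v^2 + 2*v*y + 4*v - 8*y)/(-v + 3*y)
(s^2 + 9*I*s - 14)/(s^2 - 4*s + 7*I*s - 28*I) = (s + 2*I)/(s - 4)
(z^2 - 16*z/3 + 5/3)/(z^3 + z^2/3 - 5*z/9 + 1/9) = 3*(z - 5)/(3*z^2 + 2*z - 1)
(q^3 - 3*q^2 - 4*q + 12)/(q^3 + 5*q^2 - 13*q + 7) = (q^3 - 3*q^2 - 4*q + 12)/(q^3 + 5*q^2 - 13*q + 7)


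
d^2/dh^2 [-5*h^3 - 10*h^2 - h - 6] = -30*h - 20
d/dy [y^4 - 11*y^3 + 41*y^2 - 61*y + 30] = 4*y^3 - 33*y^2 + 82*y - 61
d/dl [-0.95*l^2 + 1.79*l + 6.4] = 1.79 - 1.9*l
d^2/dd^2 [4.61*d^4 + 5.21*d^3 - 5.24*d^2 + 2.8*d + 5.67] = 55.32*d^2 + 31.26*d - 10.48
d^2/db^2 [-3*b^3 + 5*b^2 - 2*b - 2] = 10 - 18*b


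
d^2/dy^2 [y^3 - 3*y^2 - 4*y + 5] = 6*y - 6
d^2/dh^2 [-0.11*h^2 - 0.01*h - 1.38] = -0.220000000000000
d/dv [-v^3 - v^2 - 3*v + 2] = -3*v^2 - 2*v - 3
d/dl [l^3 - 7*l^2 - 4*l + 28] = 3*l^2 - 14*l - 4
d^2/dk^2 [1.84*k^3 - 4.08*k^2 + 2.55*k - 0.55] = 11.04*k - 8.16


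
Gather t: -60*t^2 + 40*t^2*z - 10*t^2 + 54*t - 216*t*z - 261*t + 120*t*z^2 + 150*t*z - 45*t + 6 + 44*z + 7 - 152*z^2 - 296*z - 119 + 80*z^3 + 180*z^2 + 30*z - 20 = t^2*(40*z - 70) + t*(120*z^2 - 66*z - 252) + 80*z^3 + 28*z^2 - 222*z - 126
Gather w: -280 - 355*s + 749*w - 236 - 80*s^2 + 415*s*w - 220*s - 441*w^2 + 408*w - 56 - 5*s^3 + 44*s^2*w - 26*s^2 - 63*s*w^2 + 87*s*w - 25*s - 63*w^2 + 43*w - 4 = -5*s^3 - 106*s^2 - 600*s + w^2*(-63*s - 504) + w*(44*s^2 + 502*s + 1200) - 576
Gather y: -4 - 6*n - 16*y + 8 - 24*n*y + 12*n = 6*n + y*(-24*n - 16) + 4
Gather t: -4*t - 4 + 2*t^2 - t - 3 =2*t^2 - 5*t - 7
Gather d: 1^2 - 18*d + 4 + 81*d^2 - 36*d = 81*d^2 - 54*d + 5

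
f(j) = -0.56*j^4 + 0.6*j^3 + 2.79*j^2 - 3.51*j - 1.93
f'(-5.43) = 377.89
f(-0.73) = 1.73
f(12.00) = -10217.65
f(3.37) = -31.34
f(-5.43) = -483.51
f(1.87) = -1.66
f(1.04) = -2.54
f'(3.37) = -49.99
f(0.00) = -1.93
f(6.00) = -518.71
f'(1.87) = -1.43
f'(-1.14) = -4.21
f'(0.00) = -3.51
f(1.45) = -1.80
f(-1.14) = 3.86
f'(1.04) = 1.72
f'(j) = -2.24*j^3 + 1.8*j^2 + 5.58*j - 3.51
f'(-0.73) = -5.75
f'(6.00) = -389.07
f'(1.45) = 1.54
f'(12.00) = -3548.07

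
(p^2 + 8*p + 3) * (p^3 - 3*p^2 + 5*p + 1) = p^5 + 5*p^4 - 16*p^3 + 32*p^2 + 23*p + 3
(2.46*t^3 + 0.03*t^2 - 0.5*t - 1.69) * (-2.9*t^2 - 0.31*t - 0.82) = -7.134*t^5 - 0.8496*t^4 - 0.5765*t^3 + 5.0314*t^2 + 0.9339*t + 1.3858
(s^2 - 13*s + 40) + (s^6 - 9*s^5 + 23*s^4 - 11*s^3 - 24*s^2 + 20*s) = s^6 - 9*s^5 + 23*s^4 - 11*s^3 - 23*s^2 + 7*s + 40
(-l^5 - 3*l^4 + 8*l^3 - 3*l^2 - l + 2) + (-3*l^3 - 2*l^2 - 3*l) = -l^5 - 3*l^4 + 5*l^3 - 5*l^2 - 4*l + 2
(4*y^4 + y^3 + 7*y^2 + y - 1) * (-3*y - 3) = -12*y^5 - 15*y^4 - 24*y^3 - 24*y^2 + 3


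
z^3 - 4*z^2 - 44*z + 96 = (z - 8)*(z - 2)*(z + 6)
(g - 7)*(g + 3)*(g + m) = g^3 + g^2*m - 4*g^2 - 4*g*m - 21*g - 21*m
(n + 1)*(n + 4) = n^2 + 5*n + 4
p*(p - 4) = p^2 - 4*p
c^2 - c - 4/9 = (c - 4/3)*(c + 1/3)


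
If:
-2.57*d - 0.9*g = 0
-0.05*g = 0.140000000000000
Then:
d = 0.98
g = -2.80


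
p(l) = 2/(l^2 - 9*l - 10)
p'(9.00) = -0.18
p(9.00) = -0.20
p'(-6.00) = 0.01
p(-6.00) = 0.02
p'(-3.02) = 0.04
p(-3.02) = 0.08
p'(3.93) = 0.00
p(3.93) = -0.07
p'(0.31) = 0.10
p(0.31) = -0.16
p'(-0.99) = 1818.18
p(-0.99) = -18.20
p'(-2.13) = 0.14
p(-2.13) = 0.15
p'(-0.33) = 0.40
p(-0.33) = -0.29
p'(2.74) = 0.01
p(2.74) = -0.07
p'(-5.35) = 0.01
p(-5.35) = 0.03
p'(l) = 2*(9 - 2*l)/(l^2 - 9*l - 10)^2 = 2*(9 - 2*l)/(-l^2 + 9*l + 10)^2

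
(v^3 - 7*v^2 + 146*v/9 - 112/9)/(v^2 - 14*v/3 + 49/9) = (3*v^2 - 14*v + 16)/(3*v - 7)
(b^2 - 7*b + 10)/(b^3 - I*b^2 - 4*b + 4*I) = (b - 5)/(b^2 + b*(2 - I) - 2*I)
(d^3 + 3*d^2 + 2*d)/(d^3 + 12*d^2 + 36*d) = (d^2 + 3*d + 2)/(d^2 + 12*d + 36)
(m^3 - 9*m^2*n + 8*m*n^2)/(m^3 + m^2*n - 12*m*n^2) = (m^2 - 9*m*n + 8*n^2)/(m^2 + m*n - 12*n^2)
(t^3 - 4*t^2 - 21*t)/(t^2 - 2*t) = (t^2 - 4*t - 21)/(t - 2)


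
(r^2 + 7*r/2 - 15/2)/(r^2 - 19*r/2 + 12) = (r + 5)/(r - 8)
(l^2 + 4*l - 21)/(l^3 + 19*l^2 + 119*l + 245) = (l - 3)/(l^2 + 12*l + 35)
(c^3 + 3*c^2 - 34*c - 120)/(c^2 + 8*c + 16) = (c^2 - c - 30)/(c + 4)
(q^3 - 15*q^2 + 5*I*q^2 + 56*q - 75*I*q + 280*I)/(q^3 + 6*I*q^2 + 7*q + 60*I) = (q^2 - 15*q + 56)/(q^2 + I*q + 12)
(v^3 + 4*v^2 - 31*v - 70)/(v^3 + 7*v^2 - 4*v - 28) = (v - 5)/(v - 2)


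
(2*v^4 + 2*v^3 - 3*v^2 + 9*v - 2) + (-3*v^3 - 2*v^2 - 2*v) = 2*v^4 - v^3 - 5*v^2 + 7*v - 2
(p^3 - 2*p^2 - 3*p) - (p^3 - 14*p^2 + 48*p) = 12*p^2 - 51*p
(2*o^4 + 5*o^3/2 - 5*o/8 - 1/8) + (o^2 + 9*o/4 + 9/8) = 2*o^4 + 5*o^3/2 + o^2 + 13*o/8 + 1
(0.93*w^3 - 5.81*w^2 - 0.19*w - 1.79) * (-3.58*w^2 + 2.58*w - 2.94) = -3.3294*w^5 + 23.1992*w^4 - 17.0438*w^3 + 22.9994*w^2 - 4.0596*w + 5.2626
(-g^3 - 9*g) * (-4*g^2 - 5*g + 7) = 4*g^5 + 5*g^4 + 29*g^3 + 45*g^2 - 63*g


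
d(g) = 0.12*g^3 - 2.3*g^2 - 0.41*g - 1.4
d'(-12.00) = 106.63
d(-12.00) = -535.04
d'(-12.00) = 106.63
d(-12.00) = -535.04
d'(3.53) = -12.16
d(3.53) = -26.23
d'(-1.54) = 7.53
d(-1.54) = -6.66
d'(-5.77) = 38.12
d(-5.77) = -98.66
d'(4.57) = -13.91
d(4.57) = -39.86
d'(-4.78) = 29.80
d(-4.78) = -65.10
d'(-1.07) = 4.92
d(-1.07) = -3.74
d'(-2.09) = 10.78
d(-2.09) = -11.69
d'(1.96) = -8.04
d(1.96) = -10.14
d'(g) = 0.36*g^2 - 4.6*g - 0.41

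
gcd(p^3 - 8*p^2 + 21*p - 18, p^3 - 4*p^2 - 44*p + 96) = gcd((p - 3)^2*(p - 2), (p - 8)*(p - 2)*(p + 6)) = p - 2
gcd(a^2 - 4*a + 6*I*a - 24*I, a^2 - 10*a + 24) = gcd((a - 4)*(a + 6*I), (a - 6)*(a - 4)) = a - 4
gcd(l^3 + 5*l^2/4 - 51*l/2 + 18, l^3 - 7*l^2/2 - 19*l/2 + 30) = l - 4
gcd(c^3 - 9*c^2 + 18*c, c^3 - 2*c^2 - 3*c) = c^2 - 3*c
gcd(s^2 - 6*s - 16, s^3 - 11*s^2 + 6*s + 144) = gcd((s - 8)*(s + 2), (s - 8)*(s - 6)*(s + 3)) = s - 8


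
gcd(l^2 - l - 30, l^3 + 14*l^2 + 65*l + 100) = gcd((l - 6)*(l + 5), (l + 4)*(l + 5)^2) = l + 5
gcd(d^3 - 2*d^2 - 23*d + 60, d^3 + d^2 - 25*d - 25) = d + 5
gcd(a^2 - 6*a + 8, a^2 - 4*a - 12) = 1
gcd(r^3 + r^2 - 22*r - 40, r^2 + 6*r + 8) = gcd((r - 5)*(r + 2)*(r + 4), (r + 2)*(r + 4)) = r^2 + 6*r + 8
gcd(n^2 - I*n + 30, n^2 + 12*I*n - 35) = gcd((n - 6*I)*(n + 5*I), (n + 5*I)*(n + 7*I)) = n + 5*I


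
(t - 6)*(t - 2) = t^2 - 8*t + 12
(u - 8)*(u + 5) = u^2 - 3*u - 40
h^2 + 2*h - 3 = (h - 1)*(h + 3)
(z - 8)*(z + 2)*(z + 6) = z^3 - 52*z - 96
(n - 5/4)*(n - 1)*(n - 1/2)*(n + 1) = n^4 - 7*n^3/4 - 3*n^2/8 + 7*n/4 - 5/8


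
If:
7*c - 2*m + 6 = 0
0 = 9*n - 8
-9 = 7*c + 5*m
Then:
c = -48/49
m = -3/7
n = 8/9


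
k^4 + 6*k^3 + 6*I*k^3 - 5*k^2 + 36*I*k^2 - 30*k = k*(k + 6)*(k + I)*(k + 5*I)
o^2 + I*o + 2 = (o - I)*(o + 2*I)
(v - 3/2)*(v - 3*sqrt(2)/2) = v^2 - 3*sqrt(2)*v/2 - 3*v/2 + 9*sqrt(2)/4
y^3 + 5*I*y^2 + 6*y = y*(y - I)*(y + 6*I)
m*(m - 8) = m^2 - 8*m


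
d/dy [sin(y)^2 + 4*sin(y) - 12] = 2*(sin(y) + 2)*cos(y)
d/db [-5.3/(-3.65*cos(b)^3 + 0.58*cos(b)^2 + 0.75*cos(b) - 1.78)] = (58.035*cos(b)^2 - 6.148*cos(b) - 3.975)*sin(b)/(3.65*cos(b)^3 - 0.58*cos(b)^2 - 0.75*cos(b) + 1.78)^2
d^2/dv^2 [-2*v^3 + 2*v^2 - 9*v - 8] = 4 - 12*v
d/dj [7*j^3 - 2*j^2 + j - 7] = 21*j^2 - 4*j + 1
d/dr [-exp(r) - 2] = -exp(r)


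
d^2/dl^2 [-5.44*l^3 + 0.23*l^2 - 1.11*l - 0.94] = 0.46 - 32.64*l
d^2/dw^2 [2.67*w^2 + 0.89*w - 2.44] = 5.34000000000000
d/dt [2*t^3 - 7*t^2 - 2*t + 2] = 6*t^2 - 14*t - 2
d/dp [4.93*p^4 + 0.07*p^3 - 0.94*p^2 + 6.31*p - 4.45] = 19.72*p^3 + 0.21*p^2 - 1.88*p + 6.31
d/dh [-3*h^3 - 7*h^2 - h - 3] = -9*h^2 - 14*h - 1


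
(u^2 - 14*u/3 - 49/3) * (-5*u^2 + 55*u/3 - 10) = -5*u^4 + 125*u^3/3 - 125*u^2/9 - 2275*u/9 + 490/3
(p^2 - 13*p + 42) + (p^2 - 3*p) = 2*p^2 - 16*p + 42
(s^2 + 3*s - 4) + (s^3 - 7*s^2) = s^3 - 6*s^2 + 3*s - 4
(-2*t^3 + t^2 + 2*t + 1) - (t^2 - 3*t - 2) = -2*t^3 + 5*t + 3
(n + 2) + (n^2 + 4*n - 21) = n^2 + 5*n - 19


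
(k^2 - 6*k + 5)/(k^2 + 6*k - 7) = (k - 5)/(k + 7)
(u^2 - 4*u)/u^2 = (u - 4)/u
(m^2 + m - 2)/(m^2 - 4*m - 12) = (m - 1)/(m - 6)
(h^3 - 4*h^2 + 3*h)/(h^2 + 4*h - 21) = h*(h - 1)/(h + 7)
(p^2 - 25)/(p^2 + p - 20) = (p - 5)/(p - 4)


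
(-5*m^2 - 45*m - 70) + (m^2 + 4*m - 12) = -4*m^2 - 41*m - 82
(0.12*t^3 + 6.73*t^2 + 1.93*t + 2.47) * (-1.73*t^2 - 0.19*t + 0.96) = -0.2076*t^5 - 11.6657*t^4 - 4.5024*t^3 + 1.821*t^2 + 1.3835*t + 2.3712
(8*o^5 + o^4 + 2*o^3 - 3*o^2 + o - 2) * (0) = 0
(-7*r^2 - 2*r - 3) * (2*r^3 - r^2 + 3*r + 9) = -14*r^5 + 3*r^4 - 25*r^3 - 66*r^2 - 27*r - 27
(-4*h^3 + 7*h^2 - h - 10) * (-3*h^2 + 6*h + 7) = 12*h^5 - 45*h^4 + 17*h^3 + 73*h^2 - 67*h - 70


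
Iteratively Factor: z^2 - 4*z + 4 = (z - 2)*(z - 2)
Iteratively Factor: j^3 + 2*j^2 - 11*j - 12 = (j - 3)*(j^2 + 5*j + 4) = (j - 3)*(j + 4)*(j + 1)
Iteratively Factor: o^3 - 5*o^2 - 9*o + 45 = (o - 5)*(o^2 - 9) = (o - 5)*(o + 3)*(o - 3)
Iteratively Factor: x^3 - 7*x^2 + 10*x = (x)*(x^2 - 7*x + 10) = x*(x - 2)*(x - 5)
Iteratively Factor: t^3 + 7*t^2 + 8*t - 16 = (t + 4)*(t^2 + 3*t - 4) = (t + 4)^2*(t - 1)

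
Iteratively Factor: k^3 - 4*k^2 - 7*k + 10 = (k - 5)*(k^2 + k - 2) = (k - 5)*(k - 1)*(k + 2)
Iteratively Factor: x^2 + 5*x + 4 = (x + 4)*(x + 1)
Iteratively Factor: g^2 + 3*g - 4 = (g - 1)*(g + 4)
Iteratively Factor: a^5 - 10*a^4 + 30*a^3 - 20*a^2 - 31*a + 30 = (a - 5)*(a^4 - 5*a^3 + 5*a^2 + 5*a - 6) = (a - 5)*(a - 1)*(a^3 - 4*a^2 + a + 6) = (a - 5)*(a - 1)*(a + 1)*(a^2 - 5*a + 6) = (a - 5)*(a - 2)*(a - 1)*(a + 1)*(a - 3)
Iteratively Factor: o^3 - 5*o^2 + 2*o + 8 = (o - 4)*(o^2 - o - 2) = (o - 4)*(o + 1)*(o - 2)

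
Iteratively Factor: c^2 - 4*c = (c - 4)*(c)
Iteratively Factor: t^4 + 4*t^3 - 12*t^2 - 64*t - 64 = (t - 4)*(t^3 + 8*t^2 + 20*t + 16) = (t - 4)*(t + 2)*(t^2 + 6*t + 8) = (t - 4)*(t + 2)*(t + 4)*(t + 2)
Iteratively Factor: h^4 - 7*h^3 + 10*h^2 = (h)*(h^3 - 7*h^2 + 10*h) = h*(h - 2)*(h^2 - 5*h) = h*(h - 5)*(h - 2)*(h)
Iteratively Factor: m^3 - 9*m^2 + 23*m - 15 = (m - 3)*(m^2 - 6*m + 5) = (m - 5)*(m - 3)*(m - 1)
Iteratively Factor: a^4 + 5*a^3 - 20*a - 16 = (a + 1)*(a^3 + 4*a^2 - 4*a - 16) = (a + 1)*(a + 2)*(a^2 + 2*a - 8) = (a + 1)*(a + 2)*(a + 4)*(a - 2)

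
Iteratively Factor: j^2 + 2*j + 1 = (j + 1)*(j + 1)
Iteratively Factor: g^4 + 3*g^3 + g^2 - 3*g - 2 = (g + 1)*(g^3 + 2*g^2 - g - 2) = (g - 1)*(g + 1)*(g^2 + 3*g + 2) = (g - 1)*(g + 1)^2*(g + 2)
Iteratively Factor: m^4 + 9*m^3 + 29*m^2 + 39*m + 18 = (m + 1)*(m^3 + 8*m^2 + 21*m + 18) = (m + 1)*(m + 3)*(m^2 + 5*m + 6) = (m + 1)*(m + 2)*(m + 3)*(m + 3)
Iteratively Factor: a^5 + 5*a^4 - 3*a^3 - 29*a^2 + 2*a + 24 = (a + 3)*(a^4 + 2*a^3 - 9*a^2 - 2*a + 8) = (a + 1)*(a + 3)*(a^3 + a^2 - 10*a + 8) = (a - 2)*(a + 1)*(a + 3)*(a^2 + 3*a - 4) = (a - 2)*(a - 1)*(a + 1)*(a + 3)*(a + 4)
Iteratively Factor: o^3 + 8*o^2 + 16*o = (o)*(o^2 + 8*o + 16) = o*(o + 4)*(o + 4)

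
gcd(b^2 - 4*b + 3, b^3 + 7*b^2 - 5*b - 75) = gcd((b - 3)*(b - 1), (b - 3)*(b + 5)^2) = b - 3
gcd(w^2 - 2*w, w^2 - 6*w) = w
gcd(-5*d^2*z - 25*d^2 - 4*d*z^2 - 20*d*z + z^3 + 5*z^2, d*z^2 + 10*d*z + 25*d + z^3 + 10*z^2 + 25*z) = d*z + 5*d + z^2 + 5*z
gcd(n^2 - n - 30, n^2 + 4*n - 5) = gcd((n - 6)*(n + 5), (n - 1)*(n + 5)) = n + 5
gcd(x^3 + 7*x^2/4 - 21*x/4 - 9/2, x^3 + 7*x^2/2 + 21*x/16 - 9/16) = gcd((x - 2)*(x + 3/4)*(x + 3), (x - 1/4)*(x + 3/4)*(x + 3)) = x^2 + 15*x/4 + 9/4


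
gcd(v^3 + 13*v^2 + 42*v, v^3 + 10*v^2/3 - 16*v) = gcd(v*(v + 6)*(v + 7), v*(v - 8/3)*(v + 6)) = v^2 + 6*v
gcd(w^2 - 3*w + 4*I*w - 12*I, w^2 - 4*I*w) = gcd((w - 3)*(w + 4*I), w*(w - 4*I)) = 1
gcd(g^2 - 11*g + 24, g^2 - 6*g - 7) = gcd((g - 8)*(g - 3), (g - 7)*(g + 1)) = 1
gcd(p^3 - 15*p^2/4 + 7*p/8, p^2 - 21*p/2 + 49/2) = p - 7/2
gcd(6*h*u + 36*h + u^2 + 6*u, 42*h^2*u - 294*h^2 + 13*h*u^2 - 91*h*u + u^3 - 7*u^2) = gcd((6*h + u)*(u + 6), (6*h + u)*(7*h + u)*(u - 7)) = 6*h + u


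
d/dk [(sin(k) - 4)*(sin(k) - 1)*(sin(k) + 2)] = 3*(sin(k)^2 - 2*sin(k) - 2)*cos(k)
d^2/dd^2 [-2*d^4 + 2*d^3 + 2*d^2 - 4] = -24*d^2 + 12*d + 4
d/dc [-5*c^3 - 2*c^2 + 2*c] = -15*c^2 - 4*c + 2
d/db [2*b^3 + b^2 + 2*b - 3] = 6*b^2 + 2*b + 2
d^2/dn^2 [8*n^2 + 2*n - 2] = 16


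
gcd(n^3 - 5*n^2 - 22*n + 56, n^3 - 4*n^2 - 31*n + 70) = n^2 - 9*n + 14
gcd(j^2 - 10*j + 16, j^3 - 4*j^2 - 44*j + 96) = j^2 - 10*j + 16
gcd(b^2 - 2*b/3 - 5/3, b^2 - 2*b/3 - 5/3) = b^2 - 2*b/3 - 5/3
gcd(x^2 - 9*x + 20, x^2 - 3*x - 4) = x - 4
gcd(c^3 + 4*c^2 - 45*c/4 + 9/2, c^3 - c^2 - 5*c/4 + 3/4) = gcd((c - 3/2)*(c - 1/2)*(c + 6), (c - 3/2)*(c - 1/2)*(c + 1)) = c^2 - 2*c + 3/4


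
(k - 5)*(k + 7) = k^2 + 2*k - 35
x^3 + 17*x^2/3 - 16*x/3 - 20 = (x - 2)*(x + 5/3)*(x + 6)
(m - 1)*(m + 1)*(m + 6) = m^3 + 6*m^2 - m - 6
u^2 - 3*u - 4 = (u - 4)*(u + 1)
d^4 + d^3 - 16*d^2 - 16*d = d*(d - 4)*(d + 1)*(d + 4)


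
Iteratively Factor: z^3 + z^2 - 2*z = (z - 1)*(z^2 + 2*z) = (z - 1)*(z + 2)*(z)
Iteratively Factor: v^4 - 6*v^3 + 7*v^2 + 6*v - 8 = (v - 1)*(v^3 - 5*v^2 + 2*v + 8) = (v - 4)*(v - 1)*(v^2 - v - 2) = (v - 4)*(v - 1)*(v + 1)*(v - 2)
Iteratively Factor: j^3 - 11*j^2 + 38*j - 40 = (j - 5)*(j^2 - 6*j + 8) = (j - 5)*(j - 4)*(j - 2)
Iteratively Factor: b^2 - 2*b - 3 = (b - 3)*(b + 1)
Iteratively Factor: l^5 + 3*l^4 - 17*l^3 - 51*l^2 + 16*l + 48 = (l + 4)*(l^4 - l^3 - 13*l^2 + l + 12) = (l - 1)*(l + 4)*(l^3 - 13*l - 12) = (l - 4)*(l - 1)*(l + 4)*(l^2 + 4*l + 3) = (l - 4)*(l - 1)*(l + 3)*(l + 4)*(l + 1)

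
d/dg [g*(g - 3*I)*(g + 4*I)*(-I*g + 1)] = -4*I*g^3 + 6*g^2 - 22*I*g + 12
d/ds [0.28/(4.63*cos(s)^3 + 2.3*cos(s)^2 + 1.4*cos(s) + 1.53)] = (3.8892*cos(s)^2 + 1.288*cos(s) + 0.392)*sin(s)/(4.63*cos(s)^3 + 2.3*cos(s)^2 + 1.4*cos(s) + 1.53)^2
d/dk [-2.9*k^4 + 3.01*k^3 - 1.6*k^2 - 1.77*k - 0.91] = -11.6*k^3 + 9.03*k^2 - 3.2*k - 1.77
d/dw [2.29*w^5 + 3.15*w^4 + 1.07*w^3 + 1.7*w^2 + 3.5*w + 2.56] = 11.45*w^4 + 12.6*w^3 + 3.21*w^2 + 3.4*w + 3.5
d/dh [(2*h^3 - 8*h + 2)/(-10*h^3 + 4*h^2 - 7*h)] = 2*(4*h^4 - 94*h^3 + 46*h^2 - 8*h + 7)/(h^2*(100*h^4 - 80*h^3 + 156*h^2 - 56*h + 49))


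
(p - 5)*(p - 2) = p^2 - 7*p + 10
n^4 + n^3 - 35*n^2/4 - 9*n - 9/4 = (n - 3)*(n + 1/2)^2*(n + 3)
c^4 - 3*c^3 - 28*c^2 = c^2*(c - 7)*(c + 4)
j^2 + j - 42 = (j - 6)*(j + 7)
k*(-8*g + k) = -8*g*k + k^2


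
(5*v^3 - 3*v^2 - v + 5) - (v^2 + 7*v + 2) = 5*v^3 - 4*v^2 - 8*v + 3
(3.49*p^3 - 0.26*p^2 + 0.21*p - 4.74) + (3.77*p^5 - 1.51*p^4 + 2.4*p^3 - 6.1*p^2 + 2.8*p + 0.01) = 3.77*p^5 - 1.51*p^4 + 5.89*p^3 - 6.36*p^2 + 3.01*p - 4.73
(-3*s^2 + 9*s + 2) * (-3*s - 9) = 9*s^3 - 87*s - 18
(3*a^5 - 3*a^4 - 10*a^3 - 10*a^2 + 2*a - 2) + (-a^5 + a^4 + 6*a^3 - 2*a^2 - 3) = 2*a^5 - 2*a^4 - 4*a^3 - 12*a^2 + 2*a - 5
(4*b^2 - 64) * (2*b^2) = 8*b^4 - 128*b^2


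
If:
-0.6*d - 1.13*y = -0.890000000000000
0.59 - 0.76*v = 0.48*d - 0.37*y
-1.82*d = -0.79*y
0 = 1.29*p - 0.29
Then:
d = 0.28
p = 0.22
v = 0.91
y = 0.64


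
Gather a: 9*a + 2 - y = 9*a - y + 2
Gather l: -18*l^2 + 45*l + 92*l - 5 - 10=-18*l^2 + 137*l - 15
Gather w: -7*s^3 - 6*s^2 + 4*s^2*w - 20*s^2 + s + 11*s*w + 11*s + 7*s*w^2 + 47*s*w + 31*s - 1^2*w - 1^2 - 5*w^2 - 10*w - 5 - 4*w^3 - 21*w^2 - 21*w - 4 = -7*s^3 - 26*s^2 + 43*s - 4*w^3 + w^2*(7*s - 26) + w*(4*s^2 + 58*s - 32) - 10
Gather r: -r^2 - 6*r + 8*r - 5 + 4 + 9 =-r^2 + 2*r + 8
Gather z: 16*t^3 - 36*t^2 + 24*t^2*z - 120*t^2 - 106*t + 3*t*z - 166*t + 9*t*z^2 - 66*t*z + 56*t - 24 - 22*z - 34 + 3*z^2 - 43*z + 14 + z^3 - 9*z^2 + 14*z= 16*t^3 - 156*t^2 - 216*t + z^3 + z^2*(9*t - 6) + z*(24*t^2 - 63*t - 51) - 44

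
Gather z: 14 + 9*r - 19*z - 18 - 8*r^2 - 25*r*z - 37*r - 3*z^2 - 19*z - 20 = -8*r^2 - 28*r - 3*z^2 + z*(-25*r - 38) - 24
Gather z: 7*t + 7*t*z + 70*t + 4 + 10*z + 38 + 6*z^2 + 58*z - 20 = 77*t + 6*z^2 + z*(7*t + 68) + 22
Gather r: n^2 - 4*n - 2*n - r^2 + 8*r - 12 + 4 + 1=n^2 - 6*n - r^2 + 8*r - 7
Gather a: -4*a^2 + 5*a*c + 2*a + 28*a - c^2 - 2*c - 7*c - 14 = -4*a^2 + a*(5*c + 30) - c^2 - 9*c - 14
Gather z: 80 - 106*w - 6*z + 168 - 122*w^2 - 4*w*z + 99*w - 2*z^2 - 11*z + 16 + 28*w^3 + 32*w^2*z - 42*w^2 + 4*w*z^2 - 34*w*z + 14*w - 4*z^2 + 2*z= 28*w^3 - 164*w^2 + 7*w + z^2*(4*w - 6) + z*(32*w^2 - 38*w - 15) + 264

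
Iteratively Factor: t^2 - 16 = (t - 4)*(t + 4)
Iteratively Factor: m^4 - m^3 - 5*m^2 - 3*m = (m)*(m^3 - m^2 - 5*m - 3) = m*(m + 1)*(m^2 - 2*m - 3) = m*(m + 1)^2*(m - 3)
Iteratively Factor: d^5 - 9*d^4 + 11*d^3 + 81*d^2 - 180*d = (d - 4)*(d^4 - 5*d^3 - 9*d^2 + 45*d) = (d - 4)*(d - 3)*(d^3 - 2*d^2 - 15*d) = d*(d - 4)*(d - 3)*(d^2 - 2*d - 15) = d*(d - 5)*(d - 4)*(d - 3)*(d + 3)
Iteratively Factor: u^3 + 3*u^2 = (u)*(u^2 + 3*u) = u*(u + 3)*(u)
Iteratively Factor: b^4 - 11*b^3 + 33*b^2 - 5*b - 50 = (b - 2)*(b^3 - 9*b^2 + 15*b + 25) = (b - 5)*(b - 2)*(b^2 - 4*b - 5) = (b - 5)*(b - 2)*(b + 1)*(b - 5)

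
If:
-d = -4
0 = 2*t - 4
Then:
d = 4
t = 2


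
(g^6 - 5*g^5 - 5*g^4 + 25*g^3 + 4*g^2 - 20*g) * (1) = g^6 - 5*g^5 - 5*g^4 + 25*g^3 + 4*g^2 - 20*g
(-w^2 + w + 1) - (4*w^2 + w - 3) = 4 - 5*w^2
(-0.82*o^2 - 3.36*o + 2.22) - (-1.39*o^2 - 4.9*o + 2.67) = 0.57*o^2 + 1.54*o - 0.45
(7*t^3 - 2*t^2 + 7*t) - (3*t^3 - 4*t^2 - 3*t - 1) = 4*t^3 + 2*t^2 + 10*t + 1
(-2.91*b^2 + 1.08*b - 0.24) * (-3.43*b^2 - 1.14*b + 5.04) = 9.9813*b^4 - 0.387000000000001*b^3 - 15.0744*b^2 + 5.7168*b - 1.2096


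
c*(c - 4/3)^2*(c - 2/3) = c^4 - 10*c^3/3 + 32*c^2/9 - 32*c/27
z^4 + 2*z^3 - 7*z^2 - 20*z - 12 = (z - 3)*(z + 1)*(z + 2)^2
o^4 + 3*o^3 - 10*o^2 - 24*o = o*(o - 3)*(o + 2)*(o + 4)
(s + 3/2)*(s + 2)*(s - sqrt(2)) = s^3 - sqrt(2)*s^2 + 7*s^2/2 - 7*sqrt(2)*s/2 + 3*s - 3*sqrt(2)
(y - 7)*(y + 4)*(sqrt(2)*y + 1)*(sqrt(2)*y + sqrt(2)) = 2*y^4 - 4*y^3 + sqrt(2)*y^3 - 62*y^2 - 2*sqrt(2)*y^2 - 56*y - 31*sqrt(2)*y - 28*sqrt(2)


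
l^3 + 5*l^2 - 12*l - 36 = (l - 3)*(l + 2)*(l + 6)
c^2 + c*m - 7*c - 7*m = (c - 7)*(c + m)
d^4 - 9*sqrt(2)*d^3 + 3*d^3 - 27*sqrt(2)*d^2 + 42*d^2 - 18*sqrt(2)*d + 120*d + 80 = (d + 1)*(d + 2)*(d - 5*sqrt(2))*(d - 4*sqrt(2))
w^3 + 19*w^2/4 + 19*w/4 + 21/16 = (w + 1/2)*(w + 3/4)*(w + 7/2)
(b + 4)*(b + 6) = b^2 + 10*b + 24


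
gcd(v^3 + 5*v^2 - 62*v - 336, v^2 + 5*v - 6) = v + 6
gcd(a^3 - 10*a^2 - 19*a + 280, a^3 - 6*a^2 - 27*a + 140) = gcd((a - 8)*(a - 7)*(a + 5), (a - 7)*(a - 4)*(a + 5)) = a^2 - 2*a - 35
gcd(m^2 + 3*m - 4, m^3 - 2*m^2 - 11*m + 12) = m - 1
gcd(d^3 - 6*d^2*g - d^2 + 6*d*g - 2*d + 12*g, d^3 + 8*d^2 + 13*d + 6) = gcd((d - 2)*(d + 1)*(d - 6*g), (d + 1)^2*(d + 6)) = d + 1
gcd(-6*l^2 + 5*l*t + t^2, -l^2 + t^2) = -l + t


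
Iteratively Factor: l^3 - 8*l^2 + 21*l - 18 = (l - 3)*(l^2 - 5*l + 6) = (l - 3)*(l - 2)*(l - 3)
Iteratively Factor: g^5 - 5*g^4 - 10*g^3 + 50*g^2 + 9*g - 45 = (g - 1)*(g^4 - 4*g^3 - 14*g^2 + 36*g + 45) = (g - 1)*(g + 1)*(g^3 - 5*g^2 - 9*g + 45) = (g - 5)*(g - 1)*(g + 1)*(g^2 - 9) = (g - 5)*(g - 1)*(g + 1)*(g + 3)*(g - 3)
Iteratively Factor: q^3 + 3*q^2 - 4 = (q - 1)*(q^2 + 4*q + 4) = (q - 1)*(q + 2)*(q + 2)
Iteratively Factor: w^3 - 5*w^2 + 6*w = (w - 3)*(w^2 - 2*w) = w*(w - 3)*(w - 2)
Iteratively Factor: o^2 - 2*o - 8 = (o - 4)*(o + 2)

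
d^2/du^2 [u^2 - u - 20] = 2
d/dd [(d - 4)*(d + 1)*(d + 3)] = 3*d^2 - 13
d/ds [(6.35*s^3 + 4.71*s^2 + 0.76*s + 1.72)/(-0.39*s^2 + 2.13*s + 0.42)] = (-2.4765*s^4 + 27.051*s^3 + 18.3297*s^2 + 5.298*s - 3.3444)/(0.1521*s^4 - 1.6614*s^3 + 4.2093*s^2 + 1.7892*s + 0.1764)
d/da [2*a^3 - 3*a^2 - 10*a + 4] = 6*a^2 - 6*a - 10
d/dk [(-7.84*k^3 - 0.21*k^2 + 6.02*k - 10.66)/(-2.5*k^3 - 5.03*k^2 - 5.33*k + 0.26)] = (38.9102*k^4 + 113.6744*k^3 - 54.6653*k^2 - 107.3488*k - 55.2526)/(6.25*k^6 + 25.15*k^5 + 51.9509*k^4 + 52.3198*k^3 + 25.7933*k^2 - 2.7716*k + 0.0676)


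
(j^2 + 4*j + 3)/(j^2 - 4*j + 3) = (j^2 + 4*j + 3)/(j^2 - 4*j + 3)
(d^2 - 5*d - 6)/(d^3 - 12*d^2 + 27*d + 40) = (d - 6)/(d^2 - 13*d + 40)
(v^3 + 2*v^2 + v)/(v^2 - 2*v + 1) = v*(v^2 + 2*v + 1)/(v^2 - 2*v + 1)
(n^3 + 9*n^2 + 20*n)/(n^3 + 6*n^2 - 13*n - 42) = n*(n^2 + 9*n + 20)/(n^3 + 6*n^2 - 13*n - 42)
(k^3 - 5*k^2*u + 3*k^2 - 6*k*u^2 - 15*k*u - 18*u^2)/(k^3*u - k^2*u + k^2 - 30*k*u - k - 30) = (-k^3 + 5*k^2*u - 3*k^2 + 6*k*u^2 + 15*k*u + 18*u^2)/(-k^3*u + k^2*u - k^2 + 30*k*u + k + 30)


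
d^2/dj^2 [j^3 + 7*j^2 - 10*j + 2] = 6*j + 14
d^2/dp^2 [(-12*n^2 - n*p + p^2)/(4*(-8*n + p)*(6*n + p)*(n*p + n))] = ((-n + 2*p)*(6*n + p)*(8*n - p)^2*(p + 1)^2 - (n - 2*p)*(6*n + p)^2*(8*n - p)^2*(p + 1) + (n - 2*p)*(6*n + p)^2*(8*n - p)*(p + 1)^2 - (6*n + p)^2*(8*n - p)^2*(p + 1)^2 + (6*n + p)^2*(8*n - p)^2*(12*n^2 + n*p - p^2) - (6*n + p)^2*(8*n - p)*(p + 1)*(12*n^2 + n*p - p^2) + (6*n + p)^2*(p + 1)^2*(12*n^2 + n*p - p^2) + (6*n + p)*(8*n - p)^2*(p + 1)*(12*n^2 + n*p - p^2) + (6*n + p)*(8*n - p)*(p + 1)^2*(-12*n^2 - n*p + p^2) + (8*n - p)^2*(p + 1)^2*(12*n^2 + n*p - p^2))/(2*n*(6*n + p)^3*(8*n - p)^3*(p + 1)^3)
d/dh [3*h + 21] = 3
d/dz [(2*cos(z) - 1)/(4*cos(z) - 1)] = -2*sin(z)/(4*cos(z) - 1)^2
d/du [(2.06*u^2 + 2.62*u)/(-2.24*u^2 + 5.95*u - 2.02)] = (18.1258*u^2 - 8.3224*u - 5.2924)/(5.0176*u^4 - 26.656*u^3 + 44.4521*u^2 - 24.038*u + 4.0804)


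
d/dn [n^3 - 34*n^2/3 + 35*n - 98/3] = 3*n^2 - 68*n/3 + 35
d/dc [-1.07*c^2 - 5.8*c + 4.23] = -2.14*c - 5.8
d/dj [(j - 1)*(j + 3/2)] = 2*j + 1/2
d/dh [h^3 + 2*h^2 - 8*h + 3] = 3*h^2 + 4*h - 8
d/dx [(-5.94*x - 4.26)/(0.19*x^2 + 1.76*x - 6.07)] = (1.1286*x^2 + 1.6188*x + 43.5534)/(0.0361*x^4 + 0.6688*x^3 + 0.791*x^2 - 21.3664*x + 36.8449)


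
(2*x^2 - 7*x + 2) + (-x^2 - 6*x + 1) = x^2 - 13*x + 3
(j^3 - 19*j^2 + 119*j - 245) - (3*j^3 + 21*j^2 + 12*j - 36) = -2*j^3 - 40*j^2 + 107*j - 209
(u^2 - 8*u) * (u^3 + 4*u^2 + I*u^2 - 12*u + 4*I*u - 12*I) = u^5 - 4*u^4 + I*u^4 - 44*u^3 - 4*I*u^3 + 96*u^2 - 44*I*u^2 + 96*I*u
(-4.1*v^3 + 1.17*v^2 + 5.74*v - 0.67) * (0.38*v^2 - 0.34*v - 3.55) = -1.558*v^5 + 1.8386*v^4 + 16.3384*v^3 - 6.3597*v^2 - 20.1492*v + 2.3785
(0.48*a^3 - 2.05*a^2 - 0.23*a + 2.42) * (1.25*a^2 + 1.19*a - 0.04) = 0.6*a^5 - 1.9913*a^4 - 2.7462*a^3 + 2.8333*a^2 + 2.889*a - 0.0968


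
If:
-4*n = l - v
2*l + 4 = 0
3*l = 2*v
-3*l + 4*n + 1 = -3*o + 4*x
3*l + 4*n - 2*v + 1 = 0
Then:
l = -2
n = -1/4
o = 4*x/3 - 2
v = -3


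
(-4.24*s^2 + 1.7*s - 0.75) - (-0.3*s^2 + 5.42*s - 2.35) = -3.94*s^2 - 3.72*s + 1.6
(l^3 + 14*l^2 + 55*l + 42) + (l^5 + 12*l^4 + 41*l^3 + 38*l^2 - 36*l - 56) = l^5 + 12*l^4 + 42*l^3 + 52*l^2 + 19*l - 14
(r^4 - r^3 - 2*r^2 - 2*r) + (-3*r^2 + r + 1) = r^4 - r^3 - 5*r^2 - r + 1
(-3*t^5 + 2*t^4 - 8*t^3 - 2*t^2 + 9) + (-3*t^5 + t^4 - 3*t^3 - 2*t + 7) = -6*t^5 + 3*t^4 - 11*t^3 - 2*t^2 - 2*t + 16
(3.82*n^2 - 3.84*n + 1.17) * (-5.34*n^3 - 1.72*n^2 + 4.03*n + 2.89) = -20.3988*n^5 + 13.9352*n^4 + 15.7516*n^3 - 6.4478*n^2 - 6.3825*n + 3.3813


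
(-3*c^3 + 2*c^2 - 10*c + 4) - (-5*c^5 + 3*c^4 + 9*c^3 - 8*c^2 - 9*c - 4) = 5*c^5 - 3*c^4 - 12*c^3 + 10*c^2 - c + 8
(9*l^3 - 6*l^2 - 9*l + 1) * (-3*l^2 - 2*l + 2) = -27*l^5 + 57*l^3 + 3*l^2 - 20*l + 2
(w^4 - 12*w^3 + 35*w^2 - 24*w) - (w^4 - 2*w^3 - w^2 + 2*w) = -10*w^3 + 36*w^2 - 26*w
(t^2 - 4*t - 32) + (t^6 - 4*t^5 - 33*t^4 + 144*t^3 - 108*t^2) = t^6 - 4*t^5 - 33*t^4 + 144*t^3 - 107*t^2 - 4*t - 32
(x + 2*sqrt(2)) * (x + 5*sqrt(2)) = x^2 + 7*sqrt(2)*x + 20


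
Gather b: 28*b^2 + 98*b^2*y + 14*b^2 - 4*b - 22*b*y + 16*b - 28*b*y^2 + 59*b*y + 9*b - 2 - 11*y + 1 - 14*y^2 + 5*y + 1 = b^2*(98*y + 42) + b*(-28*y^2 + 37*y + 21) - 14*y^2 - 6*y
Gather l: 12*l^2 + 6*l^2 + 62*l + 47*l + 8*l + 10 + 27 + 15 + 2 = 18*l^2 + 117*l + 54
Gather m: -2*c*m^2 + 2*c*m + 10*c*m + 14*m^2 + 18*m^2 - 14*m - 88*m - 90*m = m^2*(32 - 2*c) + m*(12*c - 192)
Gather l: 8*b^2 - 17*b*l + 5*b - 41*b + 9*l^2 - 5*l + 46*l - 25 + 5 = 8*b^2 - 36*b + 9*l^2 + l*(41 - 17*b) - 20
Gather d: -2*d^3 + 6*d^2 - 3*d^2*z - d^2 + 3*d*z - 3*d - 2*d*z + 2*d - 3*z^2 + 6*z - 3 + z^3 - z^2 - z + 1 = -2*d^3 + d^2*(5 - 3*z) + d*(z - 1) + z^3 - 4*z^2 + 5*z - 2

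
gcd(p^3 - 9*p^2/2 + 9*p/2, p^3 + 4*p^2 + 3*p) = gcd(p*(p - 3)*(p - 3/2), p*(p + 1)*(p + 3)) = p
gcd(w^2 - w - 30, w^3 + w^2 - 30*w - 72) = w - 6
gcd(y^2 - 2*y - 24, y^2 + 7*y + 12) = y + 4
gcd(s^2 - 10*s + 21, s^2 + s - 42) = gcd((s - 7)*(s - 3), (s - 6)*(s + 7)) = 1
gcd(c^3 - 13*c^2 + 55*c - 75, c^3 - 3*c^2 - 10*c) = c - 5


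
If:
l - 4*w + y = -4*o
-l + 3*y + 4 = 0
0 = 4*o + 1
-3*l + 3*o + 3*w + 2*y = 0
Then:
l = -31/8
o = -1/4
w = -15/8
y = -21/8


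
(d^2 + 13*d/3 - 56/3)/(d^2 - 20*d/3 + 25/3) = (3*d^2 + 13*d - 56)/(3*d^2 - 20*d + 25)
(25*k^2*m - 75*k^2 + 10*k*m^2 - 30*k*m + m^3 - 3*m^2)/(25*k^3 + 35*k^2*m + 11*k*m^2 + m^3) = (m - 3)/(k + m)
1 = 1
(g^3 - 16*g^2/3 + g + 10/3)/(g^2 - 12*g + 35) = (3*g^2 - g - 2)/(3*(g - 7))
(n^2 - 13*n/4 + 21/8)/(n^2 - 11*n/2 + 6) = (n - 7/4)/(n - 4)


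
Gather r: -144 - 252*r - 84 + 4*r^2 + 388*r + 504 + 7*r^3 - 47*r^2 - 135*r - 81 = 7*r^3 - 43*r^2 + r + 195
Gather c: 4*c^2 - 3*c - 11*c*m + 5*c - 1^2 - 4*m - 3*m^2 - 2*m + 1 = 4*c^2 + c*(2 - 11*m) - 3*m^2 - 6*m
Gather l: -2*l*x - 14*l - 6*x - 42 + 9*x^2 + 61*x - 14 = l*(-2*x - 14) + 9*x^2 + 55*x - 56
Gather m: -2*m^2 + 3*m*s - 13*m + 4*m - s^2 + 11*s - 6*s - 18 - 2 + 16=-2*m^2 + m*(3*s - 9) - s^2 + 5*s - 4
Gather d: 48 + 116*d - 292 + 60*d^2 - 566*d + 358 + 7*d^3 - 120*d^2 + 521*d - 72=7*d^3 - 60*d^2 + 71*d + 42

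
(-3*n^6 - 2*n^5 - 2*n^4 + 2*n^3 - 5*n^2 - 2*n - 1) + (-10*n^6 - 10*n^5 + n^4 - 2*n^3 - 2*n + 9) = -13*n^6 - 12*n^5 - n^4 - 5*n^2 - 4*n + 8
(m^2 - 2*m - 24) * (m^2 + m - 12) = m^4 - m^3 - 38*m^2 + 288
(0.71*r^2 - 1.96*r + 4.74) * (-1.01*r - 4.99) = -0.7171*r^3 - 1.5633*r^2 + 4.993*r - 23.6526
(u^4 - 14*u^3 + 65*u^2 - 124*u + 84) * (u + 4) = u^5 - 10*u^4 + 9*u^3 + 136*u^2 - 412*u + 336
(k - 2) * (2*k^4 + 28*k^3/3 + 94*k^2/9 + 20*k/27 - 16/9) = 2*k^5 + 16*k^4/3 - 74*k^3/9 - 544*k^2/27 - 88*k/27 + 32/9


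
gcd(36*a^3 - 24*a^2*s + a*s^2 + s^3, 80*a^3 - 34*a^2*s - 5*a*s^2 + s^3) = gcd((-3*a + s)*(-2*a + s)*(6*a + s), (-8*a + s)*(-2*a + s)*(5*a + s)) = -2*a + s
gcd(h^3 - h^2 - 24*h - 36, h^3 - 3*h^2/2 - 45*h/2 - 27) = h^2 - 3*h - 18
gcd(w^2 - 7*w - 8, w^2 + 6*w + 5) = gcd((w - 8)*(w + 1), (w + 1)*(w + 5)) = w + 1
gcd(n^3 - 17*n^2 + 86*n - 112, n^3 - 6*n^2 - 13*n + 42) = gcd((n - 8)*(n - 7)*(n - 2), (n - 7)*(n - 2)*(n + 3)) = n^2 - 9*n + 14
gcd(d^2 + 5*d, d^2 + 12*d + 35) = d + 5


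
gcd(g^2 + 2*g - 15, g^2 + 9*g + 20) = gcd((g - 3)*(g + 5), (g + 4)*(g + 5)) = g + 5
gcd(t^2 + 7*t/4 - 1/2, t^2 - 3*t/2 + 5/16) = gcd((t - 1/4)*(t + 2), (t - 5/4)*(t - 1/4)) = t - 1/4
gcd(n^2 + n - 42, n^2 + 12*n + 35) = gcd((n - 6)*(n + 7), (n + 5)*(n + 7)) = n + 7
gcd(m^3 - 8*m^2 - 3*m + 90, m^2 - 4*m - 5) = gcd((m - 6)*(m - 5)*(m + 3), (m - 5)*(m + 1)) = m - 5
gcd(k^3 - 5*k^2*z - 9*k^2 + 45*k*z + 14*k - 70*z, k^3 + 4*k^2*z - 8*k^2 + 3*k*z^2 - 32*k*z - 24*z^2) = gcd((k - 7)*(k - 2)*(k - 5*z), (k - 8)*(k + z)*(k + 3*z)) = 1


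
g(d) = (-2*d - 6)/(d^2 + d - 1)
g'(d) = (-2*d - 6)*(-2*d - 1)/(d^2 + d - 1)^2 - 2/(d^2 + d - 1) = 2*(d^2 + 6*d + 4)/(d^4 + 2*d^3 - d^2 - 2*d + 1)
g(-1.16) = 4.52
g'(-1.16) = -4.87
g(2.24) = -1.67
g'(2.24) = 1.15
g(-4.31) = 0.20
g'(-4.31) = -0.04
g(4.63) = -0.61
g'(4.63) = 0.17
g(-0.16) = 5.01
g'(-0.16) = 4.76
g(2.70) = -1.27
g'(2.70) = 0.68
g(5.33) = -0.51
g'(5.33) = 0.12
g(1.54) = -3.12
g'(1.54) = 3.68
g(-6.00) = 0.21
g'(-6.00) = 0.01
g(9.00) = -0.27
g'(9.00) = 0.04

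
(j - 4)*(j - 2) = j^2 - 6*j + 8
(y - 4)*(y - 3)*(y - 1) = y^3 - 8*y^2 + 19*y - 12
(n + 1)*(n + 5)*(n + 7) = n^3 + 13*n^2 + 47*n + 35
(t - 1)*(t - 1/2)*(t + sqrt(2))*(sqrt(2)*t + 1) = sqrt(2)*t^4 - 3*sqrt(2)*t^3/2 + 3*t^3 - 9*t^2/2 + 3*sqrt(2)*t^2/2 - 3*sqrt(2)*t/2 + 3*t/2 + sqrt(2)/2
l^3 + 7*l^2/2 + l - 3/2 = (l - 1/2)*(l + 1)*(l + 3)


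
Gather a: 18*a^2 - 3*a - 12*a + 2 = 18*a^2 - 15*a + 2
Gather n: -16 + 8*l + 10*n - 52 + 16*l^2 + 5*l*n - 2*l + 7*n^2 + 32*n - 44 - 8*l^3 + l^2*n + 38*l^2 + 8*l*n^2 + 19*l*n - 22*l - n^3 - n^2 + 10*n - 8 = -8*l^3 + 54*l^2 - 16*l - n^3 + n^2*(8*l + 6) + n*(l^2 + 24*l + 52) - 120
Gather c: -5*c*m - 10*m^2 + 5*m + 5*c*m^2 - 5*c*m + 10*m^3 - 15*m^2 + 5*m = c*(5*m^2 - 10*m) + 10*m^3 - 25*m^2 + 10*m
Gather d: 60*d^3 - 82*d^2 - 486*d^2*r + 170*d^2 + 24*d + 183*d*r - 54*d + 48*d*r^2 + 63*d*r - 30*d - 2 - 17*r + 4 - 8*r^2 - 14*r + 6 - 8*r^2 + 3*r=60*d^3 + d^2*(88 - 486*r) + d*(48*r^2 + 246*r - 60) - 16*r^2 - 28*r + 8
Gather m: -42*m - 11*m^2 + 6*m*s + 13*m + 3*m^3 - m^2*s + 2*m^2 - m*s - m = 3*m^3 + m^2*(-s - 9) + m*(5*s - 30)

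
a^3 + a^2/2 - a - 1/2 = (a - 1)*(a + 1/2)*(a + 1)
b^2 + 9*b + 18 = (b + 3)*(b + 6)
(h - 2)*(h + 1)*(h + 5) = h^3 + 4*h^2 - 7*h - 10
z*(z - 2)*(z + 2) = z^3 - 4*z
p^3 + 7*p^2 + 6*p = p*(p + 1)*(p + 6)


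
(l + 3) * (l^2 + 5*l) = l^3 + 8*l^2 + 15*l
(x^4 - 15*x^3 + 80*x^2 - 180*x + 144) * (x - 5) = x^5 - 20*x^4 + 155*x^3 - 580*x^2 + 1044*x - 720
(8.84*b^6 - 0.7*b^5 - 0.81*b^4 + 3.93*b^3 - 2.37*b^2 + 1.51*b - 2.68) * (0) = 0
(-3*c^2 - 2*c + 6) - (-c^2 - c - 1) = -2*c^2 - c + 7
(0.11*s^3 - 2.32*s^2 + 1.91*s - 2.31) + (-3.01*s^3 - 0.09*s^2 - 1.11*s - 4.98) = -2.9*s^3 - 2.41*s^2 + 0.8*s - 7.29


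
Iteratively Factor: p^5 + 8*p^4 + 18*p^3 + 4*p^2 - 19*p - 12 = (p + 1)*(p^4 + 7*p^3 + 11*p^2 - 7*p - 12) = (p + 1)*(p + 3)*(p^3 + 4*p^2 - p - 4) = (p + 1)*(p + 3)*(p + 4)*(p^2 - 1) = (p - 1)*(p + 1)*(p + 3)*(p + 4)*(p + 1)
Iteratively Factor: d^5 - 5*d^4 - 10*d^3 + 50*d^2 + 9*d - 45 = (d - 3)*(d^4 - 2*d^3 - 16*d^2 + 2*d + 15) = (d - 3)*(d + 1)*(d^3 - 3*d^2 - 13*d + 15) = (d - 3)*(d - 1)*(d + 1)*(d^2 - 2*d - 15) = (d - 5)*(d - 3)*(d - 1)*(d + 1)*(d + 3)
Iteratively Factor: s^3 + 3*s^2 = (s + 3)*(s^2) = s*(s + 3)*(s)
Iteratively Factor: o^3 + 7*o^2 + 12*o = (o)*(o^2 + 7*o + 12) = o*(o + 4)*(o + 3)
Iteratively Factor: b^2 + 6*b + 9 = (b + 3)*(b + 3)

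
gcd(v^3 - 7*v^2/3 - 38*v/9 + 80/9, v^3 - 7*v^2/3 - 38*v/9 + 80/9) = v^3 - 7*v^2/3 - 38*v/9 + 80/9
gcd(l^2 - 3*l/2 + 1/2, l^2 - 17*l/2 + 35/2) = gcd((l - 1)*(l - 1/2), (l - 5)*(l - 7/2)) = 1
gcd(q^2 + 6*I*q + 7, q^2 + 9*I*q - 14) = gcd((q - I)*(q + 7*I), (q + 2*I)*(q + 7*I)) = q + 7*I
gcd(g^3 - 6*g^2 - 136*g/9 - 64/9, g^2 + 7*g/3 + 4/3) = g + 4/3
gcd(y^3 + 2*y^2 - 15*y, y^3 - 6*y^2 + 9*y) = y^2 - 3*y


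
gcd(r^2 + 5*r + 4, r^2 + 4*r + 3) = r + 1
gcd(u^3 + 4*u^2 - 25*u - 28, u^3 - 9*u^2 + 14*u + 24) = u^2 - 3*u - 4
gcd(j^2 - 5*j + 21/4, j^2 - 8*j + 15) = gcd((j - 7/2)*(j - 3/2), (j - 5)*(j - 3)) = 1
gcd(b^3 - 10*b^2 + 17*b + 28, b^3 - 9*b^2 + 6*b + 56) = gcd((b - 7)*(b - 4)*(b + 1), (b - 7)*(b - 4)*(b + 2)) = b^2 - 11*b + 28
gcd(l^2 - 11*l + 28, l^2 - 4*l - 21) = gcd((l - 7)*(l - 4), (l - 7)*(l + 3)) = l - 7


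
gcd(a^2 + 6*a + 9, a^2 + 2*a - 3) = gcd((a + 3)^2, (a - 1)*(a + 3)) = a + 3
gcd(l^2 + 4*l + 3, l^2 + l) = l + 1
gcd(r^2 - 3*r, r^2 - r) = r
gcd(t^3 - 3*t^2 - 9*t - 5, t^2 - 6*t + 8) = 1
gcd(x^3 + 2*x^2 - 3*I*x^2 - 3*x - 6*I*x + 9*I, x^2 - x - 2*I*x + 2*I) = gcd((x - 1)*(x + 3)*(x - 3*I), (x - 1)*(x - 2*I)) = x - 1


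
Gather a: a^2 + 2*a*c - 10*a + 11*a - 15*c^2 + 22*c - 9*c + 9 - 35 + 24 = a^2 + a*(2*c + 1) - 15*c^2 + 13*c - 2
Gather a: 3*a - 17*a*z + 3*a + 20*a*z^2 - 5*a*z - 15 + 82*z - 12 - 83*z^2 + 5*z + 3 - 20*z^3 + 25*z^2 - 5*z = a*(20*z^2 - 22*z + 6) - 20*z^3 - 58*z^2 + 82*z - 24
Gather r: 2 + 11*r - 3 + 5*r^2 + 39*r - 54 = 5*r^2 + 50*r - 55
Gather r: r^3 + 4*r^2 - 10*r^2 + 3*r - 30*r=r^3 - 6*r^2 - 27*r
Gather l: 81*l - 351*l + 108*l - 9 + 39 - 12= 18 - 162*l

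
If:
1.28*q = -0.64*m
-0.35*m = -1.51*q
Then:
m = 0.00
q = 0.00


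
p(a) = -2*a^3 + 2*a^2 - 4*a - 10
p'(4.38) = -101.59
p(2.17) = -29.70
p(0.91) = -13.49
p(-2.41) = 39.25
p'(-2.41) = -48.49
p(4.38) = -157.21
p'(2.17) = -23.57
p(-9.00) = 1646.00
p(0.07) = -10.27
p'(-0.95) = -13.22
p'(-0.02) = -4.08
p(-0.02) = -9.92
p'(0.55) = -3.62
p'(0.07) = -3.75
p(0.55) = -11.93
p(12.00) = -3226.00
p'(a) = -6*a^2 + 4*a - 4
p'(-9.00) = -526.00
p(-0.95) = -2.68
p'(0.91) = -5.33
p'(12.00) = -820.00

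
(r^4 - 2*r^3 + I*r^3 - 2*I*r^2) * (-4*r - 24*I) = -4*r^5 + 8*r^4 - 28*I*r^4 + 24*r^3 + 56*I*r^3 - 48*r^2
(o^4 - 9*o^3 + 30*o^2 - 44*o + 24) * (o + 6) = o^5 - 3*o^4 - 24*o^3 + 136*o^2 - 240*o + 144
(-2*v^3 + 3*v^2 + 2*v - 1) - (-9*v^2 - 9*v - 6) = -2*v^3 + 12*v^2 + 11*v + 5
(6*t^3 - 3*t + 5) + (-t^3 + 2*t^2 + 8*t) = 5*t^3 + 2*t^2 + 5*t + 5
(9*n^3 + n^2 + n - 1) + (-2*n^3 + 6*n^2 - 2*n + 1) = 7*n^3 + 7*n^2 - n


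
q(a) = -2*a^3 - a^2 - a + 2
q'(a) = -6*a^2 - 2*a - 1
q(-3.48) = 77.66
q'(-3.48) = -66.70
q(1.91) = -17.49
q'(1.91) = -26.71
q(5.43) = -353.12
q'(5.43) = -188.77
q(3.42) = -93.12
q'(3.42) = -78.02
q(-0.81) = 3.22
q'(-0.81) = -3.32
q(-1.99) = 15.79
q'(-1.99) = -20.78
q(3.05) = -67.10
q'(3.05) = -62.92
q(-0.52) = 2.53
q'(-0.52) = -1.58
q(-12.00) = 3326.00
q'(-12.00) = -841.00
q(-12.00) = 3326.00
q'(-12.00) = -841.00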